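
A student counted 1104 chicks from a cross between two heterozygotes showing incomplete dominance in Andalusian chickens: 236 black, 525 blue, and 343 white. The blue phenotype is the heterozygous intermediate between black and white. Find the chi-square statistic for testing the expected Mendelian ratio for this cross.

23.382

With incomplete dominance, a heterozygote × heterozygote cross gives a 1:2:1 phenotypic ratio.
The 1:2:1 ratio has 4 parts, so with N = 1104 the expected counts are:
  black: 1104 × 1/4 = 276
  blue: 1104 × 2/4 = 552
  white: 1104 × 1/4 = 276
χ² = Σ (O − E)² / E
  black: (236 − 276)² / 276 = 5.7971
  blue: (525 − 552)² / 552 = 1.3207
  white: (343 − 276)² / 276 = 16.2645
χ² = 5.7971 + 1.3207 + 16.2645 = 23.3823 ≈ 23.382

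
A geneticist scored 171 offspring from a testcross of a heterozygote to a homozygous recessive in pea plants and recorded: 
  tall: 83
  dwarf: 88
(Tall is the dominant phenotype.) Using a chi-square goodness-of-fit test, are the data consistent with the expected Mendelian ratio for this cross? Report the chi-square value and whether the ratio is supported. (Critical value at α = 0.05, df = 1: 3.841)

0.146; consistent

A testcross of a heterozygote (Aa × aa) gives a 1:1 phenotypic ratio.
Total ratio parts = 2. Expected numbers out of 171:
  tall: 171 × 1/2 = 85.5
  dwarf: 171 × 1/2 = 85.5
χ² = Σ (O − E)² / E
  tall: (83 − 85.5)² / 85.5 = 0.0731
  dwarf: (88 − 85.5)² / 85.5 = 0.0731
χ² = 0.0731 + 0.0731 = 0.1462 ≈ 0.146
Degrees of freedom = 2 − 1 = 1; critical value at α = 0.05 is 3.841.
Since 0.146 < 3.841, we fail to reject the null hypothesis — the data are consistent with the 1:1 ratio.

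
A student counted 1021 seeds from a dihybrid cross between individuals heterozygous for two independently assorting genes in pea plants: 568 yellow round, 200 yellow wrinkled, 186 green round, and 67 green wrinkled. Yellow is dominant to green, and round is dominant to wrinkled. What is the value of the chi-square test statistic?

0.766

A dihybrid F₂ with independent assortment and complete dominance at both loci gives a 9:3:3:1 phenotypic ratio.
Expected counts for N = 1021 under a 9:3:3:1 ratio (total parts = 16):
  yellow round: 1021 × 9/16 = 574.3125
  yellow wrinkled: 1021 × 3/16 = 191.4375
  green round: 1021 × 3/16 = 191.4375
  green wrinkled: 1021 × 1/16 = 63.8125
χ² = Σ (O − E)² / E
  yellow round: (568 − 574.3125)² / 574.3125 = 0.0694
  yellow wrinkled: (200 − 191.4375)² / 191.4375 = 0.3830
  green round: (186 − 191.4375)² / 191.4375 = 0.1544
  green wrinkled: (67 − 63.8125)² / 63.8125 = 0.1592
χ² = 0.0694 + 0.3830 + 0.1544 + 0.1592 = 0.766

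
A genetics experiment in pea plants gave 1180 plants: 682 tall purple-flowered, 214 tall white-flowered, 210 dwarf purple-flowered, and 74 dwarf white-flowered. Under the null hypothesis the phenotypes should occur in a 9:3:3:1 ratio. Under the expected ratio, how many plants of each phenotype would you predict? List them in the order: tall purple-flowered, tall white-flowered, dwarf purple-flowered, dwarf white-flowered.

663.75, 221.25, 221.25, 73.75

Total ratio parts = 16. Expected numbers out of 1180:
  tall purple-flowered: 1180 × 9/16 = 663.75
  tall white-flowered: 1180 × 3/16 = 221.25
  dwarf purple-flowered: 1180 × 3/16 = 221.25
  dwarf white-flowered: 1180 × 1/16 = 73.75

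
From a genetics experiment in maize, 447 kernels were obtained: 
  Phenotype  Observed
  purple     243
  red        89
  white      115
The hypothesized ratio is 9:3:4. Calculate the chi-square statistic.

Total ratio parts = 16. Expected numbers out of 447:
  purple: 447 × 9/16 = 251.4375
  red: 447 × 3/16 = 83.8125
  white: 447 × 4/16 = 111.75
χ² = Σ (O − E)² / E
  purple: (243 − 251.4375)² / 251.4375 = 0.2831
  red: (89 − 83.8125)² / 83.8125 = 0.3211
  white: (115 − 111.75)² / 111.75 = 0.0945
χ² = 0.2831 + 0.3211 + 0.0945 = 0.6987 ≈ 0.699

0.699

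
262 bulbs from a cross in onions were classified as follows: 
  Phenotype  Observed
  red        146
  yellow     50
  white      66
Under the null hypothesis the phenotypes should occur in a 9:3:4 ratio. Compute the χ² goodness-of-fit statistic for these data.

Under the 9:3:4 hypothesis (Σ ratio = 16, N = 262):
  red: 262 × 9/16 = 147.375
  yellow: 262 × 3/16 = 49.125
  white: 262 × 4/16 = 65.5
χ² = Σ (O − E)² / E
  red: (146 − 147.375)² / 147.375 = 0.0128
  yellow: (50 − 49.125)² / 49.125 = 0.0156
  white: (66 − 65.5)² / 65.5 = 0.0038
χ² = 0.0128 + 0.0156 + 0.0038 = 0.0322 ≈ 0.032

0.032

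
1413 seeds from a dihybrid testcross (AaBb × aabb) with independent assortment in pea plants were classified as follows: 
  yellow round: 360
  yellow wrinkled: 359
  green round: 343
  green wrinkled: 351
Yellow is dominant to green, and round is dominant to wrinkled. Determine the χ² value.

0.534

A dihybrid testcross with independent assortment gives a 1:1:1:1 ratio.
The 1:1:1:1 ratio has 4 parts, so with N = 1413 the expected counts are:
  yellow round: 1413 × 1/4 = 353.25
  yellow wrinkled: 1413 × 1/4 = 353.25
  green round: 1413 × 1/4 = 353.25
  green wrinkled: 1413 × 1/4 = 353.25
χ² = Σ (O − E)² / E
  yellow round: (360 − 353.25)² / 353.25 = 0.1290
  yellow wrinkled: (359 − 353.25)² / 353.25 = 0.0936
  green round: (343 − 353.25)² / 353.25 = 0.2974
  green wrinkled: (351 − 353.25)² / 353.25 = 0.0143
χ² = 0.1290 + 0.0936 + 0.2974 + 0.0143 = 0.5343 ≈ 0.534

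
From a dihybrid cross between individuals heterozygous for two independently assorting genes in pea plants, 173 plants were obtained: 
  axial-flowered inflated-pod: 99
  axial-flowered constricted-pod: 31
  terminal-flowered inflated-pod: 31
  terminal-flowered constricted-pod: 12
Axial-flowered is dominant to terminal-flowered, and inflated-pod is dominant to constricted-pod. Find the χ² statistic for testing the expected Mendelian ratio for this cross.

0.287

A dihybrid F₂ with independent assortment and complete dominance at both loci gives a 9:3:3:1 phenotypic ratio.
The 9:3:3:1 ratio has 16 parts, so with N = 173 the expected counts are:
  axial-flowered inflated-pod: 173 × 9/16 = 97.3125
  axial-flowered constricted-pod: 173 × 3/16 = 32.4375
  terminal-flowered inflated-pod: 173 × 3/16 = 32.4375
  terminal-flowered constricted-pod: 173 × 1/16 = 10.8125
χ² = Σ (O − E)² / E
  axial-flowered inflated-pod: (99 − 97.3125)² / 97.3125 = 0.0293
  axial-flowered constricted-pod: (31 − 32.4375)² / 32.4375 = 0.0637
  terminal-flowered inflated-pod: (31 − 32.4375)² / 32.4375 = 0.0637
  terminal-flowered constricted-pod: (12 − 10.8125)² / 10.8125 = 0.1304
χ² = 0.0293 + 0.0637 + 0.0637 + 0.1304 = 0.2871 ≈ 0.287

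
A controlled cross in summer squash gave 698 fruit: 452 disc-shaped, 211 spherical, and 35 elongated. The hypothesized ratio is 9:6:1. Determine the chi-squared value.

Total ratio parts = 16. Expected numbers out of 698:
  disc-shaped: 698 × 9/16 = 392.625
  spherical: 698 × 6/16 = 261.75
  elongated: 698 × 1/16 = 43.625
χ² = Σ (O − E)² / E
  disc-shaped: (452 − 392.625)² / 392.625 = 8.9790
  spherical: (211 − 261.75)² / 261.75 = 9.8398
  elongated: (35 − 43.625)² / 43.625 = 1.7052
χ² = 8.9790 + 9.8398 + 1.7052 = 20.524

20.524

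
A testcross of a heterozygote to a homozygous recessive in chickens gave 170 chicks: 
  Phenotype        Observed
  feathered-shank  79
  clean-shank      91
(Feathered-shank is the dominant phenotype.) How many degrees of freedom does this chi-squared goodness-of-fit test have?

1

A testcross of a heterozygote (Aa × aa) gives a 1:1 phenotypic ratio.
A goodness-of-fit test with 2 phenotype classes has df = 2 − 1 = 1.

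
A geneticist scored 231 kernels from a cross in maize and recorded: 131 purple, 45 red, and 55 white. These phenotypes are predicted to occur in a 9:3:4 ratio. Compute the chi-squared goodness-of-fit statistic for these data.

Expected counts for N = 231 under a 9:3:4 ratio (total parts = 16):
  purple: 231 × 9/16 = 129.9375
  red: 231 × 3/16 = 43.3125
  white: 231 × 4/16 = 57.75
χ² = Σ (O − E)² / E
  purple: (131 − 129.9375)² / 129.9375 = 0.0087
  red: (45 − 43.3125)² / 43.3125 = 0.0657
  white: (55 − 57.75)² / 57.75 = 0.1310
χ² = 0.0087 + 0.0657 + 0.1310 = 0.2054 ≈ 0.205

0.205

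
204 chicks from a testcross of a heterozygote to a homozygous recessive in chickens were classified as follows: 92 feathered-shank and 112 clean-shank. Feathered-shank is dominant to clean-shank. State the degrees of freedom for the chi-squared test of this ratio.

1

A testcross of a heterozygote (Aa × aa) gives a 1:1 phenotypic ratio.
A goodness-of-fit test with 2 phenotype classes has df = 2 − 1 = 1.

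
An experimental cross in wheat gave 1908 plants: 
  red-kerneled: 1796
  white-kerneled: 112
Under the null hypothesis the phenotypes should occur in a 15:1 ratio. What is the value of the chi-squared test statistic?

Under the 15:1 hypothesis (Σ ratio = 16, N = 1908):
  red-kerneled: 1908 × 15/16 = 1788.75
  white-kerneled: 1908 × 1/16 = 119.25
χ² = Σ (O − E)² / E
  red-kerneled: (1796 − 1788.75)² / 1788.75 = 0.0294
  white-kerneled: (112 − 119.25)² / 119.25 = 0.4408
χ² = 0.0294 + 0.4408 = 0.4702 ≈ 0.470

0.470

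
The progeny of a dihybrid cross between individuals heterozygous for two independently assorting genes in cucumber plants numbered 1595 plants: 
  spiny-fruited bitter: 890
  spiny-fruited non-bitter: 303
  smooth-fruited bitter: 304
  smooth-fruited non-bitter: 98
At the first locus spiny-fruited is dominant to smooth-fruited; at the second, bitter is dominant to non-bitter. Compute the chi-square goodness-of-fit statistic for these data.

A dihybrid F₂ with independent assortment and complete dominance at both loci gives a 9:3:3:1 phenotypic ratio.
Expected counts for N = 1595 under a 9:3:3:1 ratio (total parts = 16):
  spiny-fruited bitter: 1595 × 9/16 = 897.1875
  spiny-fruited non-bitter: 1595 × 3/16 = 299.0625
  smooth-fruited bitter: 1595 × 3/16 = 299.0625
  smooth-fruited non-bitter: 1595 × 1/16 = 99.6875
χ² = Σ (O − E)² / E
  spiny-fruited bitter: (890 − 897.1875)² / 897.1875 = 0.0576
  spiny-fruited non-bitter: (303 − 299.0625)² / 299.0625 = 0.0518
  smooth-fruited bitter: (304 − 299.0625)² / 299.0625 = 0.0815
  smooth-fruited non-bitter: (98 − 99.6875)² / 99.6875 = 0.0286
χ² = 0.0576 + 0.0518 + 0.0815 + 0.0286 = 0.2195 ≈ 0.220

0.220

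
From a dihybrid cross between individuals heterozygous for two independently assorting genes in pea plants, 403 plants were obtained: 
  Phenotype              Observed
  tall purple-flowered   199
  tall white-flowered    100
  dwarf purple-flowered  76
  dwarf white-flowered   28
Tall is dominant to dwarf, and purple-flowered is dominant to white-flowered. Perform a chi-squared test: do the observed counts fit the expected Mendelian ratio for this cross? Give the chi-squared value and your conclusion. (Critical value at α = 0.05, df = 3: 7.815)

11.602; not consistent

A dihybrid F₂ with independent assortment and complete dominance at both loci gives a 9:3:3:1 phenotypic ratio.
Expected counts for N = 403 under a 9:3:3:1 ratio (total parts = 16):
  tall purple-flowered: 403 × 9/16 = 226.6875
  tall white-flowered: 403 × 3/16 = 75.5625
  dwarf purple-flowered: 403 × 3/16 = 75.5625
  dwarf white-flowered: 403 × 1/16 = 25.1875
χ² = Σ (O − E)² / E
  tall purple-flowered: (199 − 226.6875)² / 226.6875 = 3.3817
  tall white-flowered: (100 − 75.5625)² / 75.5625 = 7.9033
  dwarf purple-flowered: (76 − 75.5625)² / 75.5625 = 0.0025
  dwarf white-flowered: (28 − 25.1875)² / 25.1875 = 0.3141
χ² = 3.3817 + 7.9033 + 0.0025 + 0.3141 = 11.6016 ≈ 11.602
Degrees of freedom = 4 − 1 = 3; critical value at α = 0.05 is 7.815.
Since 11.602 > 7.815, we reject the null hypothesis — the data do not fit the 9:3:3:1 ratio.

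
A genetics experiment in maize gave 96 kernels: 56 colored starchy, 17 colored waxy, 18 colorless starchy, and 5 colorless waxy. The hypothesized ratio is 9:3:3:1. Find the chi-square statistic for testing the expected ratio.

0.296

Under the 9:3:3:1 hypothesis (Σ ratio = 16, N = 96):
  colored starchy: 96 × 9/16 = 54
  colored waxy: 96 × 3/16 = 18
  colorless starchy: 96 × 3/16 = 18
  colorless waxy: 96 × 1/16 = 6
χ² = Σ (O − E)² / E
  colored starchy: (56 − 54)² / 54 = 0.0741
  colored waxy: (17 − 18)² / 18 = 0.0556
  colorless starchy: (18 − 18)² / 18 = 0.0000
  colorless waxy: (5 − 6)² / 6 = 0.1667
χ² = 0.0741 + 0.0556 + 0.0000 + 0.1667 = 0.2964 ≈ 0.296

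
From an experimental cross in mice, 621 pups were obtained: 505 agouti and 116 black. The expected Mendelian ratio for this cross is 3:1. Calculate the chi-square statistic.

13.231

Under the 3:1 hypothesis (Σ ratio = 4, N = 621):
  agouti: 621 × 3/4 = 465.75
  black: 621 × 1/4 = 155.25
χ² = Σ (O − E)² / E
  agouti: (505 − 465.75)² / 465.75 = 3.3077
  black: (116 − 155.25)² / 155.25 = 9.9231
χ² = 3.3077 + 9.9231 = 13.2308 ≈ 13.231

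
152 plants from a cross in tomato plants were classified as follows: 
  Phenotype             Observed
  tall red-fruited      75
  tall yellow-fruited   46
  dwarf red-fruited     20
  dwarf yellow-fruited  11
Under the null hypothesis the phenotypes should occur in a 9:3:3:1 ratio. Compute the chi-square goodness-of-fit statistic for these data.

Expected counts for N = 152 under a 9:3:3:1 ratio (total parts = 16):
  tall red-fruited: 152 × 9/16 = 85.5
  tall yellow-fruited: 152 × 3/16 = 28.5
  dwarf red-fruited: 152 × 3/16 = 28.5
  dwarf yellow-fruited: 152 × 1/16 = 9.5
χ² = Σ (O − E)² / E
  tall red-fruited: (75 − 85.5)² / 85.5 = 1.2895
  tall yellow-fruited: (46 − 28.5)² / 28.5 = 10.7456
  dwarf red-fruited: (20 − 28.5)² / 28.5 = 2.5351
  dwarf yellow-fruited: (11 − 9.5)² / 9.5 = 0.2368
χ² = 1.2895 + 10.7456 + 2.5351 + 0.2368 = 14.807

14.807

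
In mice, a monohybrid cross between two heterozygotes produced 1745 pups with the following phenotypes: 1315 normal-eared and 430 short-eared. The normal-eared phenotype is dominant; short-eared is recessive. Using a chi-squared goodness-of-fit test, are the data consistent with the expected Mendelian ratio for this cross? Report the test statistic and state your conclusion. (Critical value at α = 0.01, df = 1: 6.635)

0.119; consistent

For a monohybrid cross between heterozygotes with complete dominance, the expected phenotypic ratio is 3:1.
Expected counts for N = 1745 under a 3:1 ratio (total parts = 4):
  normal-eared: 1745 × 3/4 = 1308.75
  short-eared: 1745 × 1/4 = 436.25
χ² = Σ (O − E)² / E
  normal-eared: (1315 − 1308.75)² / 1308.75 = 0.0298
  short-eared: (430 − 436.25)² / 436.25 = 0.0895
χ² = 0.0298 + 0.0895 = 0.1193 ≈ 0.119
Degrees of freedom = 2 − 1 = 1; critical value at α = 0.01 is 6.635.
Since 0.119 < 6.635, we fail to reject the null hypothesis — the data are consistent with the 3:1 ratio.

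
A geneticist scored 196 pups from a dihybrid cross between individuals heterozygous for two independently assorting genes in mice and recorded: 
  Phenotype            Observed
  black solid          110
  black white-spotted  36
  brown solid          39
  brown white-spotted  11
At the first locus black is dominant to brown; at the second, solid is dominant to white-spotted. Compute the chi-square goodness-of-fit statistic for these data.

0.281

A dihybrid F₂ with independent assortment and complete dominance at both loci gives a 9:3:3:1 phenotypic ratio.
Total ratio parts = 16. Expected numbers out of 196:
  black solid: 196 × 9/16 = 110.25
  black white-spotted: 196 × 3/16 = 36.75
  brown solid: 196 × 3/16 = 36.75
  brown white-spotted: 196 × 1/16 = 12.25
χ² = Σ (O − E)² / E
  black solid: (110 − 110.25)² / 110.25 = 0.0006
  black white-spotted: (36 − 36.75)² / 36.75 = 0.0153
  brown solid: (39 − 36.75)² / 36.75 = 0.1378
  brown white-spotted: (11 − 12.25)² / 12.25 = 0.1276
χ² = 0.0006 + 0.0153 + 0.1378 + 0.1276 = 0.2813 ≈ 0.281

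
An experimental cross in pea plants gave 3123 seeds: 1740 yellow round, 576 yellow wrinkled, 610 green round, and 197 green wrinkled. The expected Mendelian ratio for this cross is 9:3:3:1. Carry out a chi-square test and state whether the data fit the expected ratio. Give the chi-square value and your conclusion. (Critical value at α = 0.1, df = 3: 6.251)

1.351; consistent

Expected counts for N = 3123 under a 9:3:3:1 ratio (total parts = 16):
  yellow round: 3123 × 9/16 = 1756.6875
  yellow wrinkled: 3123 × 3/16 = 585.5625
  green round: 3123 × 3/16 = 585.5625
  green wrinkled: 3123 × 1/16 = 195.1875
χ² = Σ (O − E)² / E
  yellow round: (1740 − 1756.6875)² / 1756.6875 = 0.1585
  yellow wrinkled: (576 − 585.5625)² / 585.5625 = 0.1562
  green round: (610 − 585.5625)² / 585.5625 = 1.0199
  green wrinkled: (197 − 195.1875)² / 195.1875 = 0.0168
χ² = 0.1585 + 0.1562 + 1.0199 + 0.0168 = 1.3514 ≈ 1.351
Degrees of freedom = 4 − 1 = 3; critical value at α = 0.1 is 6.251.
Since 1.351 < 6.251, we fail to reject the null hypothesis — the data are consistent with the 9:3:3:1 ratio.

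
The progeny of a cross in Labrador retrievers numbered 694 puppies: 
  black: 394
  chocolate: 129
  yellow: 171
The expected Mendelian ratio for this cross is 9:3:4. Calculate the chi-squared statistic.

The 9:3:4 ratio has 16 parts, so with N = 694 the expected counts are:
  black: 694 × 9/16 = 390.375
  chocolate: 694 × 3/16 = 130.125
  yellow: 694 × 4/16 = 173.5
χ² = Σ (O − E)² / E
  black: (394 − 390.375)² / 390.375 = 0.0337
  chocolate: (129 − 130.125)² / 130.125 = 0.0097
  yellow: (171 − 173.5)² / 173.5 = 0.0360
χ² = 0.0337 + 0.0097 + 0.0360 = 0.0794 ≈ 0.079

0.079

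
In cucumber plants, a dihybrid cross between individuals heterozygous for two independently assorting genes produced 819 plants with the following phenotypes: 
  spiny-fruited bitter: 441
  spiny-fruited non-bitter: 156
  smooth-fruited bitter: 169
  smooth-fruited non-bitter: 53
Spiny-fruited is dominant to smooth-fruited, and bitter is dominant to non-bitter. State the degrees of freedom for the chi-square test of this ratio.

A dihybrid F₂ with independent assortment and complete dominance at both loci gives a 9:3:3:1 phenotypic ratio.
A goodness-of-fit test with 4 phenotype classes has df = 4 − 1 = 3.

3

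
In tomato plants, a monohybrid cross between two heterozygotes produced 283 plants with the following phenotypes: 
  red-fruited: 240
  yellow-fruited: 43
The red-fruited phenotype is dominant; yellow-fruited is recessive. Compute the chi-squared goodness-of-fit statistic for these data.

For a monohybrid cross between heterozygotes with complete dominance, the expected phenotypic ratio is 3:1.
Expected counts for N = 283 under a 3:1 ratio (total parts = 4):
  red-fruited: 283 × 3/4 = 212.25
  yellow-fruited: 283 × 1/4 = 70.75
χ² = Σ (O − E)² / E
  red-fruited: (240 − 212.25)² / 212.25 = 3.6281
  yellow-fruited: (43 − 70.75)² / 70.75 = 10.8843
χ² = 3.6281 + 10.8843 = 14.5124 ≈ 14.512

14.512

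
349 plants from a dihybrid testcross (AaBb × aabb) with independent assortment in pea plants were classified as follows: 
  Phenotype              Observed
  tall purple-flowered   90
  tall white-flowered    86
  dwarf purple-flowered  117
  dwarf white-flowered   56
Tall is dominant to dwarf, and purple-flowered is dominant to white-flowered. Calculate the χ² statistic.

A dihybrid testcross with independent assortment gives a 1:1:1:1 ratio.
Expected counts for N = 349 under a 1:1:1:1 ratio (total parts = 4):
  tall purple-flowered: 349 × 1/4 = 87.25
  tall white-flowered: 349 × 1/4 = 87.25
  dwarf purple-flowered: 349 × 1/4 = 87.25
  dwarf white-flowered: 349 × 1/4 = 87.25
χ² = Σ (O − E)² / E
  tall purple-flowered: (90 − 87.25)² / 87.25 = 0.0867
  tall white-flowered: (86 − 87.25)² / 87.25 = 0.0179
  dwarf purple-flowered: (117 − 87.25)² / 87.25 = 10.1440
  dwarf white-flowered: (56 − 87.25)² / 87.25 = 11.1927
χ² = 0.0867 + 0.0179 + 10.1440 + 11.1927 = 21.4413 ≈ 21.441

21.441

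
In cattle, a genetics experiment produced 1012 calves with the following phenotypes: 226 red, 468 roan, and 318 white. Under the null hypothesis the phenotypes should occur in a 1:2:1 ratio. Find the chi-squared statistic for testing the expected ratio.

The 1:2:1 ratio has 4 parts, so with N = 1012 the expected counts are:
  red: 1012 × 1/4 = 253
  roan: 1012 × 2/4 = 506
  white: 1012 × 1/4 = 253
χ² = Σ (O − E)² / E
  red: (226 − 253)² / 253 = 2.8814
  roan: (468 − 506)² / 506 = 2.8538
  white: (318 − 253)² / 253 = 16.6996
χ² = 2.8814 + 2.8538 + 16.6996 = 22.4348 ≈ 22.435

22.435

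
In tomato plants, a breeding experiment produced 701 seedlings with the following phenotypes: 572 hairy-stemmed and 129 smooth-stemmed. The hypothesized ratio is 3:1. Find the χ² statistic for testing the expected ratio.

16.274

Total ratio parts = 4. Expected numbers out of 701:
  hairy-stemmed: 701 × 3/4 = 525.75
  smooth-stemmed: 701 × 1/4 = 175.25
χ² = Σ (O − E)² / E
  hairy-stemmed: (572 − 525.75)² / 525.75 = 4.0686
  smooth-stemmed: (129 − 175.25)² / 175.25 = 12.2058
χ² = 4.0686 + 12.2058 = 16.2744 ≈ 16.274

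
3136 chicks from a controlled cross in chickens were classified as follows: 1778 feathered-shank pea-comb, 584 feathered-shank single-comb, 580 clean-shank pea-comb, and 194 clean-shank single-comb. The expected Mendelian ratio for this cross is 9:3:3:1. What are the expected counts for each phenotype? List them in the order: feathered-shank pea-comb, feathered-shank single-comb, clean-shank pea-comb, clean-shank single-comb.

Under the 9:3:3:1 hypothesis (Σ ratio = 16, N = 3136):
  feathered-shank pea-comb: 3136 × 9/16 = 1764
  feathered-shank single-comb: 3136 × 3/16 = 588
  clean-shank pea-comb: 3136 × 3/16 = 588
  clean-shank single-comb: 3136 × 1/16 = 196

1764, 588, 588, 196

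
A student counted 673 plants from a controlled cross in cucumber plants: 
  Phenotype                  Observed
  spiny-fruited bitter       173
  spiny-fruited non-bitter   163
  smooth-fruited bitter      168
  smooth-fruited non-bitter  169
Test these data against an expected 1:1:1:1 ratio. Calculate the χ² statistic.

The 1:1:1:1 ratio has 4 parts, so with N = 673 the expected counts are:
  spiny-fruited bitter: 673 × 1/4 = 168.25
  spiny-fruited non-bitter: 673 × 1/4 = 168.25
  smooth-fruited bitter: 673 × 1/4 = 168.25
  smooth-fruited non-bitter: 673 × 1/4 = 168.25
χ² = Σ (O − E)² / E
  spiny-fruited bitter: (173 − 168.25)² / 168.25 = 0.1341
  spiny-fruited non-bitter: (163 − 168.25)² / 168.25 = 0.1638
  smooth-fruited bitter: (168 − 168.25)² / 168.25 = 0.0004
  smooth-fruited non-bitter: (169 − 168.25)² / 168.25 = 0.0033
χ² = 0.1341 + 0.1638 + 0.0004 + 0.0033 = 0.3016 ≈ 0.302

0.302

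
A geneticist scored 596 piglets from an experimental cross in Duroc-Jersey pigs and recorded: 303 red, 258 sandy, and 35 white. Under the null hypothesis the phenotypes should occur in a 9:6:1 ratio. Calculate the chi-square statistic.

8.564

Expected counts for N = 596 under a 9:6:1 ratio (total parts = 16):
  red: 596 × 9/16 = 335.25
  sandy: 596 × 6/16 = 223.5
  white: 596 × 1/16 = 37.25
χ² = Σ (O − E)² / E
  red: (303 − 335.25)² / 335.25 = 3.1023
  sandy: (258 − 223.5)² / 223.5 = 5.3255
  white: (35 − 37.25)² / 37.25 = 0.1359
χ² = 3.1023 + 5.3255 + 0.1359 = 8.5637 ≈ 8.564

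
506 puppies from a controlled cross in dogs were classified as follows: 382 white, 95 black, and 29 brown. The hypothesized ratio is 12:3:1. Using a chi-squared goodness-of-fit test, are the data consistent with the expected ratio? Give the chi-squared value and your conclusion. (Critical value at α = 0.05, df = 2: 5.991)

0.235; consistent

Total ratio parts = 16. Expected numbers out of 506:
  white: 506 × 12/16 = 379.5
  black: 506 × 3/16 = 94.875
  brown: 506 × 1/16 = 31.625
χ² = Σ (O − E)² / E
  white: (382 − 379.5)² / 379.5 = 0.0165
  black: (95 − 94.875)² / 94.875 = 0.0002
  brown: (29 − 31.625)² / 31.625 = 0.2179
χ² = 0.0165 + 0.0002 + 0.2179 = 0.2346 ≈ 0.235
Degrees of freedom = 3 − 1 = 2; critical value at α = 0.05 is 5.991.
Since 0.235 < 5.991, we fail to reject the null hypothesis — the data are consistent with the 12:3:1 ratio.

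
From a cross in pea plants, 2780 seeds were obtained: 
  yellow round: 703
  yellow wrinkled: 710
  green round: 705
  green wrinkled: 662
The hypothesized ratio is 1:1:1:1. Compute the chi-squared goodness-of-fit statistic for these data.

2.127

Total ratio parts = 4. Expected numbers out of 2780:
  yellow round: 2780 × 1/4 = 695
  yellow wrinkled: 2780 × 1/4 = 695
  green round: 2780 × 1/4 = 695
  green wrinkled: 2780 × 1/4 = 695
χ² = Σ (O − E)² / E
  yellow round: (703 − 695)² / 695 = 0.0921
  yellow wrinkled: (710 − 695)² / 695 = 0.3237
  green round: (705 − 695)² / 695 = 0.1439
  green wrinkled: (662 − 695)² / 695 = 1.5669
χ² = 0.0921 + 0.3237 + 0.1439 + 1.5669 = 2.1266 ≈ 2.127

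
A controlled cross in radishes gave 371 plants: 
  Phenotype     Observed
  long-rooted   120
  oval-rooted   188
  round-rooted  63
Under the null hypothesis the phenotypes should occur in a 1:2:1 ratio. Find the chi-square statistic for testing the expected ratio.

17.582

Under the 1:2:1 hypothesis (Σ ratio = 4, N = 371):
  long-rooted: 371 × 1/4 = 92.75
  oval-rooted: 371 × 2/4 = 185.5
  round-rooted: 371 × 1/4 = 92.75
χ² = Σ (O − E)² / E
  long-rooted: (120 − 92.75)² / 92.75 = 8.0061
  oval-rooted: (188 − 185.5)² / 185.5 = 0.0337
  round-rooted: (63 − 92.75)² / 92.75 = 9.5425
χ² = 8.0061 + 0.0337 + 9.5425 = 17.5823 ≈ 17.582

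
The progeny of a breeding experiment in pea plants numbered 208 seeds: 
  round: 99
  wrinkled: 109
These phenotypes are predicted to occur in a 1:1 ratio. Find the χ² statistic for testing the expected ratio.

Under the 1:1 hypothesis (Σ ratio = 2, N = 208):
  round: 208 × 1/2 = 104
  wrinkled: 208 × 1/2 = 104
χ² = Σ (O − E)² / E
  round: (99 − 104)² / 104 = 0.2404
  wrinkled: (109 − 104)² / 104 = 0.2404
χ² = 0.2404 + 0.2404 = 0.4808 ≈ 0.481

0.481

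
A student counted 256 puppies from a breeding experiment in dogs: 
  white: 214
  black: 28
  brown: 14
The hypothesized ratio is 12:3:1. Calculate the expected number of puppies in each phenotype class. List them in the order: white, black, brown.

Expected counts for N = 256 under a 12:3:1 ratio (total parts = 16):
  white: 256 × 12/16 = 192
  black: 256 × 3/16 = 48
  brown: 256 × 1/16 = 16

192, 48, 16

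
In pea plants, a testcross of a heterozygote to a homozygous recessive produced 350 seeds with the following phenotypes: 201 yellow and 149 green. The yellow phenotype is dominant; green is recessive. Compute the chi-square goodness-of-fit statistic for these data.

A testcross of a heterozygote (Aa × aa) gives a 1:1 phenotypic ratio.
Under the 1:1 hypothesis (Σ ratio = 2, N = 350):
  yellow: 350 × 1/2 = 175
  green: 350 × 1/2 = 175
χ² = Σ (O − E)² / E
  yellow: (201 − 175)² / 175 = 3.8629
  green: (149 − 175)² / 175 = 3.8629
χ² = 3.8629 + 3.8629 = 7.7258 ≈ 7.726

7.726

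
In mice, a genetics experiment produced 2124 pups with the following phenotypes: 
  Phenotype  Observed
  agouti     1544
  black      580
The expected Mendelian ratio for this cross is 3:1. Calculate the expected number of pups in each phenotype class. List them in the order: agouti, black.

Total ratio parts = 4. Expected numbers out of 2124:
  agouti: 2124 × 3/4 = 1593
  black: 2124 × 1/4 = 531

1593, 531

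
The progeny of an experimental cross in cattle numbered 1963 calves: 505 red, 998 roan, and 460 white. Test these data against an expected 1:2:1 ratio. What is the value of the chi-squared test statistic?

Under the 1:2:1 hypothesis (Σ ratio = 4, N = 1963):
  red: 1963 × 1/4 = 490.75
  roan: 1963 × 2/4 = 981.5
  white: 1963 × 1/4 = 490.75
χ² = Σ (O − E)² / E
  red: (505 − 490.75)² / 490.75 = 0.4138
  roan: (998 − 981.5)² / 981.5 = 0.2774
  white: (460 − 490.75)² / 490.75 = 1.9268
χ² = 0.4138 + 0.2774 + 1.9268 = 2.618

2.618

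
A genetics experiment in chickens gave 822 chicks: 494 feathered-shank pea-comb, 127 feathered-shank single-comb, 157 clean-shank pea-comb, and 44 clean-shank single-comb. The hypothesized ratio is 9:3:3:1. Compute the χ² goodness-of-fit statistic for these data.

The 9:3:3:1 ratio has 16 parts, so with N = 822 the expected counts are:
  feathered-shank pea-comb: 822 × 9/16 = 462.375
  feathered-shank single-comb: 822 × 3/16 = 154.125
  clean-shank pea-comb: 822 × 3/16 = 154.125
  clean-shank single-comb: 822 × 1/16 = 51.375
χ² = Σ (O − E)² / E
  feathered-shank pea-comb: (494 − 462.375)² / 462.375 = 2.1631
  feathered-shank single-comb: (127 − 154.125)² / 154.125 = 4.7738
  clean-shank pea-comb: (157 − 154.125)² / 154.125 = 0.0536
  clean-shank single-comb: (44 − 51.375)² / 51.375 = 1.0587
χ² = 2.1631 + 4.7738 + 0.0536 + 1.0587 = 8.0492 ≈ 8.049

8.049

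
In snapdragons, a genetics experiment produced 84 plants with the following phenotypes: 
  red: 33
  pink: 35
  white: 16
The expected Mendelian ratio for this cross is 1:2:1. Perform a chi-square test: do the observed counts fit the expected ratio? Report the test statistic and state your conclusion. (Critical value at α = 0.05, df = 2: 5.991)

Total ratio parts = 4. Expected numbers out of 84:
  red: 84 × 1/4 = 21
  pink: 84 × 2/4 = 42
  white: 84 × 1/4 = 21
χ² = Σ (O − E)² / E
  red: (33 − 21)² / 21 = 6.8571
  pink: (35 − 42)² / 42 = 1.1667
  white: (16 − 21)² / 21 = 1.1905
χ² = 6.8571 + 1.1667 + 1.1905 = 9.2143 ≈ 9.214
Degrees of freedom = 3 − 1 = 2; critical value at α = 0.05 is 5.991.
Since 9.214 > 5.991, we reject the null hypothesis — the data do not fit the 1:2:1 ratio.

9.214; not consistent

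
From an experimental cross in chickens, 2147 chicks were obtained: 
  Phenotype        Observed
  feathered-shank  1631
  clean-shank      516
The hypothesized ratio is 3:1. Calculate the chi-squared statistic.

Total ratio parts = 4. Expected numbers out of 2147:
  feathered-shank: 2147 × 3/4 = 1610.25
  clean-shank: 2147 × 1/4 = 536.75
χ² = Σ (O − E)² / E
  feathered-shank: (1631 − 1610.25)² / 1610.25 = 0.2674
  clean-shank: (516 − 536.75)² / 536.75 = 0.8022
χ² = 0.2674 + 0.8022 = 1.0696 ≈ 1.070

1.070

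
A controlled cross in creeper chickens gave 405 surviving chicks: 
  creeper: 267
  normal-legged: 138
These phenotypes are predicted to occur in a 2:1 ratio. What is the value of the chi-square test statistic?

0.100

The 2:1 ratio has 3 parts, so with N = 405 the expected counts are:
  creeper: 405 × 2/3 = 270
  normal-legged: 405 × 1/3 = 135
χ² = Σ (O − E)² / E
  creeper: (267 − 270)² / 270 = 0.0333
  normal-legged: (138 − 135)² / 135 = 0.0667
χ² = 0.0333 + 0.0667 = 0.100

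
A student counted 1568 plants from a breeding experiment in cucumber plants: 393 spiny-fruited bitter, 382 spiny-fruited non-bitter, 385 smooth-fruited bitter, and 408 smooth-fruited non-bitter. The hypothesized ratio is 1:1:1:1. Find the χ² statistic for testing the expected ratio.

Total ratio parts = 4. Expected numbers out of 1568:
  spiny-fruited bitter: 1568 × 1/4 = 392
  spiny-fruited non-bitter: 1568 × 1/4 = 392
  smooth-fruited bitter: 1568 × 1/4 = 392
  smooth-fruited non-bitter: 1568 × 1/4 = 392
χ² = Σ (O − E)² / E
  spiny-fruited bitter: (393 − 392)² / 392 = 0.0026
  spiny-fruited non-bitter: (382 − 392)² / 392 = 0.2551
  smooth-fruited bitter: (385 − 392)² / 392 = 0.1250
  smooth-fruited non-bitter: (408 − 392)² / 392 = 0.6531
χ² = 0.0026 + 0.2551 + 0.1250 + 0.6531 = 1.0358 ≈ 1.036

1.036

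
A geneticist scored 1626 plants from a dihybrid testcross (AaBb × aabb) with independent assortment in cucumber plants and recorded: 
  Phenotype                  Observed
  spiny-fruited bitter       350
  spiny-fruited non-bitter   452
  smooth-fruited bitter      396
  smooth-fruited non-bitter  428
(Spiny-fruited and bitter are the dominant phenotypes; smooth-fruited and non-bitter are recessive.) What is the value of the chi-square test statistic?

A dihybrid testcross with independent assortment gives a 1:1:1:1 ratio.
Expected counts for N = 1626 under a 1:1:1:1 ratio (total parts = 4):
  spiny-fruited bitter: 1626 × 1/4 = 406.5
  spiny-fruited non-bitter: 1626 × 1/4 = 406.5
  smooth-fruited bitter: 1626 × 1/4 = 406.5
  smooth-fruited non-bitter: 1626 × 1/4 = 406.5
χ² = Σ (O − E)² / E
  spiny-fruited bitter: (350 − 406.5)² / 406.5 = 7.8530
  spiny-fruited non-bitter: (452 − 406.5)² / 406.5 = 5.0929
  smooth-fruited bitter: (396 − 406.5)² / 406.5 = 0.2712
  smooth-fruited non-bitter: (428 − 406.5)² / 406.5 = 1.1371
χ² = 7.8530 + 5.0929 + 0.2712 + 1.1371 = 14.3542 ≈ 14.354

14.354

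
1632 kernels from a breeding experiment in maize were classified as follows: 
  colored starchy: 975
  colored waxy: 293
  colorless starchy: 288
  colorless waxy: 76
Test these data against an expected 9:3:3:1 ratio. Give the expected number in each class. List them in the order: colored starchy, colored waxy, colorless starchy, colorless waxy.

918, 306, 306, 102

Under the 9:3:3:1 hypothesis (Σ ratio = 16, N = 1632):
  colored starchy: 1632 × 9/16 = 918
  colored waxy: 1632 × 3/16 = 306
  colorless starchy: 1632 × 3/16 = 306
  colorless waxy: 1632 × 1/16 = 102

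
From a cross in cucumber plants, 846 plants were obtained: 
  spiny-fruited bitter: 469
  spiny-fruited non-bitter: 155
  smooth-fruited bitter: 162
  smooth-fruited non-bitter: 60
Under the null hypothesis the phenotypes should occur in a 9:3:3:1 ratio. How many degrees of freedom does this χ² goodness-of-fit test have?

3

A goodness-of-fit test with 4 phenotype classes has df = 4 − 1 = 3.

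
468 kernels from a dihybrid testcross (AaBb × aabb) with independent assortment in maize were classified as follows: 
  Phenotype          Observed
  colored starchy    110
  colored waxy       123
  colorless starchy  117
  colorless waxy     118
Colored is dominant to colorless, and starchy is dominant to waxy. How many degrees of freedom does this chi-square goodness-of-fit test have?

A dihybrid testcross with independent assortment gives a 1:1:1:1 ratio.
A goodness-of-fit test with 4 phenotype classes has df = 4 − 1 = 3.

3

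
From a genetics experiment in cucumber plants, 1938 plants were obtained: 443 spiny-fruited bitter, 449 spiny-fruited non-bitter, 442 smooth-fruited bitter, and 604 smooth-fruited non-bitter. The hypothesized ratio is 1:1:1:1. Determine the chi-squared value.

The 1:1:1:1 ratio has 4 parts, so with N = 1938 the expected counts are:
  spiny-fruited bitter: 1938 × 1/4 = 484.5
  spiny-fruited non-bitter: 1938 × 1/4 = 484.5
  smooth-fruited bitter: 1938 × 1/4 = 484.5
  smooth-fruited non-bitter: 1938 × 1/4 = 484.5
χ² = Σ (O − E)² / E
  spiny-fruited bitter: (443 − 484.5)² / 484.5 = 3.5547
  spiny-fruited non-bitter: (449 − 484.5)² / 484.5 = 2.6011
  smooth-fruited bitter: (442 − 484.5)² / 484.5 = 3.7281
  smooth-fruited non-bitter: (604 − 484.5)² / 484.5 = 29.4742
χ² = 3.5547 + 2.6011 + 3.7281 + 29.4742 = 39.3581 ≈ 39.358

39.358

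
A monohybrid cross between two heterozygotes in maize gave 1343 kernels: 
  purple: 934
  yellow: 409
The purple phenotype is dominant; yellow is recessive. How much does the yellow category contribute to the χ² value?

For a monohybrid cross between heterozygotes with complete dominance, the expected phenotypic ratio is 3:1.
Under the 3:1 hypothesis (Σ ratio = 4, N = 1343):
  purple: 1343 × 3/4 = 1007.25
  yellow: 1343 × 1/4 = 335.75
Contribution of yellow: (409 − 335.75)² / 335.75 = 15.9808

15.981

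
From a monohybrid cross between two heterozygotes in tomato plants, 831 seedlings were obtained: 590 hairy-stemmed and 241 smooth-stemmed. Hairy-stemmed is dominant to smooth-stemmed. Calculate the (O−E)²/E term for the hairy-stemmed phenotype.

1.774

For a monohybrid cross between heterozygotes with complete dominance, the expected phenotypic ratio is 3:1.
Under the 3:1 hypothesis (Σ ratio = 4, N = 831):
  hairy-stemmed: 831 × 3/4 = 623.25
  smooth-stemmed: 831 × 1/4 = 207.75
Contribution of hairy-stemmed: (590 − 623.25)² / 623.25 = 1.7739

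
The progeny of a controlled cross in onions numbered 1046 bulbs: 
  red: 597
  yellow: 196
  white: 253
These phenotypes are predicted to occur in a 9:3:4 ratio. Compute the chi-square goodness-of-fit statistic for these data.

The 9:3:4 ratio has 16 parts, so with N = 1046 the expected counts are:
  red: 1046 × 9/16 = 588.375
  yellow: 1046 × 3/16 = 196.125
  white: 1046 × 4/16 = 261.5
χ² = Σ (O − E)² / E
  red: (597 − 588.375)² / 588.375 = 0.1264
  yellow: (196 − 196.125)² / 196.125 = 0.0001
  white: (253 − 261.5)² / 261.5 = 0.2763
χ² = 0.1264 + 0.0001 + 0.2763 = 0.4028 ≈ 0.403

0.403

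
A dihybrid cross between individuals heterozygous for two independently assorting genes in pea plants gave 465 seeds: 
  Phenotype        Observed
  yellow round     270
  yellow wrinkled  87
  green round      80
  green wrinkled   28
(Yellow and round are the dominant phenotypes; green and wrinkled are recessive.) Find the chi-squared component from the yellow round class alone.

0.272

A dihybrid F₂ with independent assortment and complete dominance at both loci gives a 9:3:3:1 phenotypic ratio.
The 9:3:3:1 ratio has 16 parts, so with N = 465 the expected counts are:
  yellow round: 465 × 9/16 = 261.5625
  yellow wrinkled: 465 × 3/16 = 87.1875
  green round: 465 × 3/16 = 87.1875
  green wrinkled: 465 × 1/16 = 29.0625
Contribution of yellow round: (270 − 261.5625)² / 261.5625 = 0.2722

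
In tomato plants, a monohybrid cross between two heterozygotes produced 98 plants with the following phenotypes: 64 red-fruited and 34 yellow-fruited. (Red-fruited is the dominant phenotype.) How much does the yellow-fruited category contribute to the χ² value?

For a monohybrid cross between heterozygotes with complete dominance, the expected phenotypic ratio is 3:1.
Under the 3:1 hypothesis (Σ ratio = 4, N = 98):
  red-fruited: 98 × 3/4 = 73.5
  yellow-fruited: 98 × 1/4 = 24.5
Contribution of yellow-fruited: (34 − 24.5)² / 24.5 = 3.6837

3.684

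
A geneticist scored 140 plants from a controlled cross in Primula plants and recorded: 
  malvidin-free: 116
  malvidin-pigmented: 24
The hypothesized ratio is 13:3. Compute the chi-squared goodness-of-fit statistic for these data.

0.237

Under the 13:3 hypothesis (Σ ratio = 16, N = 140):
  malvidin-free: 140 × 13/16 = 113.75
  malvidin-pigmented: 140 × 3/16 = 26.25
χ² = Σ (O − E)² / E
  malvidin-free: (116 − 113.75)² / 113.75 = 0.0445
  malvidin-pigmented: (24 − 26.25)² / 26.25 = 0.1929
χ² = 0.0445 + 0.1929 = 0.2374 ≈ 0.237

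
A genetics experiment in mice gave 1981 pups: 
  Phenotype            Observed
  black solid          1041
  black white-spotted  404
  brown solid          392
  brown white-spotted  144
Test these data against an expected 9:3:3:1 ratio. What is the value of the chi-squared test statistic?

Total ratio parts = 16. Expected numbers out of 1981:
  black solid: 1981 × 9/16 = 1114.3125
  black white-spotted: 1981 × 3/16 = 371.4375
  brown solid: 1981 × 3/16 = 371.4375
  brown white-spotted: 1981 × 1/16 = 123.8125
χ² = Σ (O − E)² / E
  black solid: (1041 − 1114.3125)² / 1114.3125 = 4.8234
  black white-spotted: (404 − 371.4375)² / 371.4375 = 2.8546
  brown solid: (392 − 371.4375)² / 371.4375 = 1.1383
  brown white-spotted: (144 − 123.8125)² / 123.8125 = 3.2916
χ² = 4.8234 + 2.8546 + 1.1383 + 3.2916 = 12.1079 ≈ 12.108

12.108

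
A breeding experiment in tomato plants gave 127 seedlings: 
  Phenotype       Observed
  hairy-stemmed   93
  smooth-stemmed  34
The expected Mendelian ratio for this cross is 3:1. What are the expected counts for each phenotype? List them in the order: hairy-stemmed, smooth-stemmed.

95.25, 31.75

Expected counts for N = 127 under a 3:1 ratio (total parts = 4):
  hairy-stemmed: 127 × 3/4 = 95.25
  smooth-stemmed: 127 × 1/4 = 31.75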